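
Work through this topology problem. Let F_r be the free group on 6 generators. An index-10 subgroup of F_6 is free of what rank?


Nielsen-Schreier: an index-n subgroup of F_r is free of rank 1 + n(r-1).
Equivalently: chi(cover) = n*chi(base); chi(vee_r S^1) = 1 - 6 = -5.
chi(E) = 10*(-5) = -50; rank = 1 - chi(E) = 1 - (-50) = 51.
rank = 1 + 10*(6-1) = 1 + 50 = 51

51


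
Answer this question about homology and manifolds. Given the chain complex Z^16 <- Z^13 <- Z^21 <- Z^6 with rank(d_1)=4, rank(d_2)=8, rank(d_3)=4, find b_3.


rank H_k = rank(ker d_k) - rank(im d_{k+1}).
rank(ker d_3) = rank(C_3) - rank(d_3) = 6 - 4 = 2.
rank(im d_{3+1}) = 0.
rank H_3 = 2 - 0 = 2

2


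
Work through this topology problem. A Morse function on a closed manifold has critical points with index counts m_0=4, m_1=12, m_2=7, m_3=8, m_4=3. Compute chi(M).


Morse theory: chi(M) = sum_k (-1)^k m_k where m_k = #(index-k critical points).
= (4) + (-12) + (7) + (-8) + (3) = -6

-6


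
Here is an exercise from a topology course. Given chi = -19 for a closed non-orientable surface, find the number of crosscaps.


chi = 2 - k for closed non-orientable surfaces with k crosscaps.
-19 = 2 - k
k = 2 - (-19) = 21

21


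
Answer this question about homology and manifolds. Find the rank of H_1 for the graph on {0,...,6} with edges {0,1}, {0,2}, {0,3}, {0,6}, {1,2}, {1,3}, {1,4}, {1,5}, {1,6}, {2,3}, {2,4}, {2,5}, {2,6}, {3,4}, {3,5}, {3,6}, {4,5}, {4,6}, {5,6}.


b_1 = E - V + (number of components).
E = 19, V = 7, components = 1.
b_1 = 19 - 7 + 1 = 13

13


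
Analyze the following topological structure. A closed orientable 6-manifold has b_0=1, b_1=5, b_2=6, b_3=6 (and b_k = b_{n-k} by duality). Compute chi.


By Poincare duality b_k = b_{6-k}, so full Betti numbers: b_0=1, b_1=5, b_2=6, b_3=6, b_4=6, b_5=5, b_6=1.
chi = sum (-1)^k b_k = -2

-2


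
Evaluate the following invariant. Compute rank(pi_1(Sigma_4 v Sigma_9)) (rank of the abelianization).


For a wedge: H_1(A v B) = H_1(A) + H_1(B).
b_1(Sigma_4) = 8, b_1(Sigma_9) = 18.
b_1 = 8 + 18 = 26

26


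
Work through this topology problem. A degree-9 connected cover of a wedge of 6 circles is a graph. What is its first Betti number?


Nielsen-Schreier: an index-n subgroup of F_r is free of rank 1 + n(r-1).
Equivalently: chi(cover) = n*chi(base); chi(vee_r S^1) = 1 - 6 = -5.
chi(E) = 9*(-5) = -45; rank = 1 - chi(E) = 1 - (-45) = 46.
rank = 1 + 9*(6-1) = 1 + 45 = 46

46


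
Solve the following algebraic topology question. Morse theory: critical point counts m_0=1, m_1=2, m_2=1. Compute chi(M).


Morse theory: chi(M) = sum_k (-1)^k m_k where m_k = #(index-k critical points).
= (1) + (-2) + (1) = 0

0


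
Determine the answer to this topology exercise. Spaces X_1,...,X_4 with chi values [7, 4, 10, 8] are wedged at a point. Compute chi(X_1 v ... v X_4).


chi(A v B) = chi(A) + chi(B) - 1 (one point identified).
For 4 spaces: chi = (sum chi_i) - (4 - 1).
sum = 29; chi = 29 - 3 = 26

26


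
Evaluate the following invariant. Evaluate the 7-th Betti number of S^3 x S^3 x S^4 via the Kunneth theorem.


Each S^d has Poincare polynomial 1 + t^d.
The product S^3 x S^3 x S^4 has Poincare polynomial prod(1+t^d_i).
Expanding: b_0=1, b_3=2, b_4=1, b_6=1, b_7=2, b_10=1.
b_7 = 2

2


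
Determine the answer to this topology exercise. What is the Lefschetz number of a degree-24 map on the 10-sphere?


On S^10: L(f) = tr(f_0*) + (-1)^10 tr(f_10*) = 1 + (-1)^10 * deg(f).
L(f) = 1 + (-1)^10 * 24 = 1 + 24 = 25

25


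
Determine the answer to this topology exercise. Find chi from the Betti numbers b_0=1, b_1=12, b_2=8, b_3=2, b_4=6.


chi = sum_k (-1)^k b_k.
= (1) + (-12) + (8) + (-2) + (6)
= 1

1


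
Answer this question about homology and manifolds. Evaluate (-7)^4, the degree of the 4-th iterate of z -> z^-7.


deg(f) = -7. Degree is multiplicative: deg(f^4) = (deg f)^4.
deg(f^4) = (-7)^4 = 2401

2401


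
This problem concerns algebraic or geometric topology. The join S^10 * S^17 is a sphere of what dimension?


Join of spheres: S^m * S^n = S^{m+n+1}.
dim = 10 + 17 + 1 = 28

28


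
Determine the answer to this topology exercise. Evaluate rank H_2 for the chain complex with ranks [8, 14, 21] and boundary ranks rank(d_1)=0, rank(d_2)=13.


rank H_k = rank(ker d_k) - rank(im d_{k+1}).
rank(ker d_2) = rank(C_2) - rank(d_2) = 21 - 13 = 8.
rank(im d_{2+1}) = 0.
rank H_2 = 8 - 0 = 8

8


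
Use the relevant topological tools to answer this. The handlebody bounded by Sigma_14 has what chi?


A genus-g handlebody deformation retracts to a wedge of g circles.
chi(vee_g S^1) = 1 - g.
chi(H_14) = 1 - 14 = -13

-13


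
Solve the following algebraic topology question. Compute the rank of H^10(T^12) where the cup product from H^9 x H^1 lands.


Cup product: H^p x H^q -> H^{p+q}; here p+q = 9+1 = 10.
rank H^k(T^n) = C(n,k).
C(12,10) = 66

66


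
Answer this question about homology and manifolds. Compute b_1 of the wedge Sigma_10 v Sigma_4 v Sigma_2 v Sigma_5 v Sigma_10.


For a wedge X v Y: reduced H_k(X v Y) = H_k(X) + H_k(Y).
Each Sigma_g contributes b_1 = 2g.
b_1 = 20 + 8 + 4 + 10 + 20 = 62

62


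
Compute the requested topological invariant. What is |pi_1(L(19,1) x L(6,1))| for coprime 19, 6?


pi_1(X x Y) = pi_1(X) x pi_1(Y).
pi_1(L(19,1)) = Z/19, pi_1(L(6,1)) = Z/6.
|Z/19 x Z/6| = 19 * 6 = 114

114


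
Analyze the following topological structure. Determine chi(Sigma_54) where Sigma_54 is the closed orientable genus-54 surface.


For a closed orientable surface of genus g: chi = 2 - 2g.
Here g = 54.
chi = 2 - 2*54 = 2 - 108 = -106

-106


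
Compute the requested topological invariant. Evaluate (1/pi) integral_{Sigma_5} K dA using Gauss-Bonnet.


Gauss-Bonnet: integral K dA = 2*pi*chi(M).
chi(Sigma_5) = 2 - 2*5 = -8.
(integral K dA)/pi = 2*chi = 2*(-8) = -16

-16


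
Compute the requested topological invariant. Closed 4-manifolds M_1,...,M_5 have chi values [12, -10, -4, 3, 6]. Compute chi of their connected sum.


For n-manifolds: chi(A#B) = chi(A) + chi(B) - chi(S^4).
chi(S^4) = 1 + (-1)^4 = 2.
chi(#) = (sum chi_i) - (5-1)*chi(S^4) = 7 - 4*2 = -1

-1


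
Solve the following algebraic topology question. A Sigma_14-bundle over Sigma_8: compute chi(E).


For a fiber bundle F -> E -> B (with CW structure): chi(E) = chi(B) * chi(F).
chi(Sigma_8) = -14, chi(Sigma_14) = -26.
chi(E) = (-14) * (-26) = 364

364


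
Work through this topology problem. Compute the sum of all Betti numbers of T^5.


b_k(T^5) = C(5,k), so the sum over k is sum_k C(5,k) = 2^5.
Total = 2^5 = 32

32


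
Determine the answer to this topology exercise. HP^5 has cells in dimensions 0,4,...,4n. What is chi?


HP^5 has one cell in each dimension 0, 4, ..., 4*5 (5+1 cells, all even-dim).
chi = 5 + 1 = 6

6


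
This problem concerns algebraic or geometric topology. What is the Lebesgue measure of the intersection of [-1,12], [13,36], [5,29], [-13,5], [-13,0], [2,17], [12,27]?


Intersection = [max(a_i), min(b_i)] = [13, 0].
Since 13 > 0, the intersection is empty.
Length = 0

0


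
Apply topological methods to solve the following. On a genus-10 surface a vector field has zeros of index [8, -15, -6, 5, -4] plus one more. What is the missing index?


Poincare-Hopf: sum of indices = chi(M).
chi(Sigma_10) = 2 - 2*10 = -18.
Sum of known indices = -12.
x = chi - (sum known) = -18 - (-12) = -6

-6


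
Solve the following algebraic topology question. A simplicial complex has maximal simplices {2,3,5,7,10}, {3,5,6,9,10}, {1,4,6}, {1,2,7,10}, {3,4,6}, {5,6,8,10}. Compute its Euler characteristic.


Enumerate all faces; f-vector: f_0=10, f_1=27, f_2=27, f_3=12, f_4=2.
chi = sum (-1)^k f_k = 0

0


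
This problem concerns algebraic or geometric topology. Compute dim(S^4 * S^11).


Join of spheres: S^m * S^n = S^{m+n+1}.
dim = 4 + 11 + 1 = 16

16


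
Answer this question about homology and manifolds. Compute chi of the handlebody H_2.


A genus-g handlebody deformation retracts to a wedge of g circles.
chi(vee_g S^1) = 1 - g.
chi(H_2) = 1 - 2 = -1

-1


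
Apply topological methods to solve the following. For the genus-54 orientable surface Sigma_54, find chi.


For a closed orientable surface of genus g: chi = 2 - 2g.
Here g = 54.
chi = 2 - 2*54 = 2 - 108 = -106

-106


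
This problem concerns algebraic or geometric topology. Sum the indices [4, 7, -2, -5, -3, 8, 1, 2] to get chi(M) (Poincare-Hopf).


Poincare-Hopf: chi(M) = sum of indices of zeros.
chi = (4) + (7) + (-2) + (-5) + (-3) + (8) + (1) + (2) = 12

12


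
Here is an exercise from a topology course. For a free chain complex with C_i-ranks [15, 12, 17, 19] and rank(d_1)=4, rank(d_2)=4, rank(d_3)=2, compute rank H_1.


rank H_k = rank(ker d_k) - rank(im d_{k+1}).
rank(ker d_1) = rank(C_1) - rank(d_1) = 12 - 4 = 8.
rank(im d_{1+1}) = 4.
rank H_1 = 8 - 4 = 4

4


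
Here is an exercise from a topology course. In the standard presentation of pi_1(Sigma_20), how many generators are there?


Standard presentation: pi_1(Sigma_g) = <a_1,b_1,...,a_g,b_g | [a_1,b_1]...[a_g,b_g] = 1>.
Number of generators = 2g = 2*20 = 40

40


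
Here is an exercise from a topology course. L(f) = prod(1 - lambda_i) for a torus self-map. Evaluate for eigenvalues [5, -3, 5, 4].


For a torus self-map: L(f) = det(I - A) where A acts on H_1.
L(f) = (1-5) * (1--3) * (1-5) * (1-4) = -4 * 4 * -4 * -3 = -192

-192


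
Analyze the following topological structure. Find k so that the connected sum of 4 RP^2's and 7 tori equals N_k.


Since a >= 1, the sum is non-orientable; each T^2 can be replaced by RP^2 # RP^2 (since T^2#RP^2 = 3RP^2).
Total crosscaps k = 4 + 2*7 = 18.
Check via chi: chi = 4*1 + 7*0 - (4+7-1)*2 = -16 = 2 - k = -16. Consistent.

18


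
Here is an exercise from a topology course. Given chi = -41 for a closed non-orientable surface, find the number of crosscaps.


chi = 2 - k for closed non-orientable surfaces with k crosscaps.
-41 = 2 - k
k = 2 - (-41) = 43

43


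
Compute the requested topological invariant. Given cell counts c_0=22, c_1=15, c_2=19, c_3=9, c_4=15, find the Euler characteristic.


chi = sum_k (-1)^k c_k.
= (-1)^0*22 + (-1)^1*15 + (-1)^2*19 + (-1)^3*9 + (-1)^4*15
= (22) + (-15) + (19) + (-9) + (15)
= 32

32


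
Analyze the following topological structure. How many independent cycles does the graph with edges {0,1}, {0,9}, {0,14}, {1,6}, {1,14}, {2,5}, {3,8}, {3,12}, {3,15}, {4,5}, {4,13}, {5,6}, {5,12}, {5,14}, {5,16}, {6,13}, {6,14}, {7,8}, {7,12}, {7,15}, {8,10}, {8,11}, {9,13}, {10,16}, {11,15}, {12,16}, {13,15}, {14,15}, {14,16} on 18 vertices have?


b_1 = E - V + (number of components).
E = 29, V = 18, components = 2.
b_1 = 29 - 18 + 2 = 13

13


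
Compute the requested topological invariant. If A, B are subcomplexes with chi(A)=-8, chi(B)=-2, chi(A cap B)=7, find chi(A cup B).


chi(A cup B) = chi(A) + chi(B) - chi(A cap B)
= -8 + (-2) - (7)
= -17

-17


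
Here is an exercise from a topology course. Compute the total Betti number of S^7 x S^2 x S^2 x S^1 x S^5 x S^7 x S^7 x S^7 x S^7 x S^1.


Total Betti number is multiplicative under products.
Each S^d (d>=1) has total Betti number 2.
There are 10 sphere factors.
Total = 2^10 = 1024

1024


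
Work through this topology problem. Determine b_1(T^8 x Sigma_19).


pi_1(A x B) = pi_1(A) x pi_1(B); rank of abelianization = b_1.
b_1(T^8) = 8, b_1(Sigma_19) = 2*19 = 38.
b_1(product) = 8 + 38 = 46

46


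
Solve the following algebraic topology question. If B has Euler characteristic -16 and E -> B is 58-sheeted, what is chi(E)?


For a finite covering: chi(E) = (number of sheets) * chi(B).
chi(E) = 58 * (-16) = -928

-928


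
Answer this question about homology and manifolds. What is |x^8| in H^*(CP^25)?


|x| = 2 in H^*(CP^n).
|x^8| = 8 * |x| = 8 * 2 = 16

16


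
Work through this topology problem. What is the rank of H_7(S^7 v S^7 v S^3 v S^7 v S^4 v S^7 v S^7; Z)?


For a wedge of spheres, H_k (k>0) is free on one generator per sphere of dimension k.
Spheres of dimension 7: count = 5.
b_7 = 5

5


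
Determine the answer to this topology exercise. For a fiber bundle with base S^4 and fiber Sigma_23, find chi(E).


chi(S^4) = 2 (n even), chi(Sigma_23) = 2 - 2*23 = -44.
chi(E) = 2 * (-44) = -88

-88


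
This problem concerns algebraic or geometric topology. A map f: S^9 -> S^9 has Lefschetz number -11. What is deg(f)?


L(f) = 1 + (-1)^9 deg(f) on S^9.
-11 = 1 + (-1)^9 * deg(f)
(-1)^9 * deg(f) = -12
deg(f) = 12

12


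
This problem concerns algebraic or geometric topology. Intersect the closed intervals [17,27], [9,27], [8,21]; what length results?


Intersection = [max(a_i), min(b_i)] = [17, 21].
Length = 21 - 17 = 4

4


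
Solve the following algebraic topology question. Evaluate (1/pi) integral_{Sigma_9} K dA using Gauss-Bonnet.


Gauss-Bonnet: integral K dA = 2*pi*chi(M).
chi(Sigma_9) = 2 - 2*9 = -16.
(integral K dA)/pi = 2*chi = 2*(-16) = -32

-32


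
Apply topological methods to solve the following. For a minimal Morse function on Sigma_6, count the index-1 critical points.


A perfect Morse function has m_k = b_k.
For Sigma_6: b_0=1, b_1=2g=12, b_2=1.
Saddles m_1 = 2g = 12

12


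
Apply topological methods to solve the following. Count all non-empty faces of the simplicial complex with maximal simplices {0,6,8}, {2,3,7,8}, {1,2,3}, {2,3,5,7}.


Each maximal simplex on m vertices has 2^m - 1 nonempty faces.
Take the union (dedupe shared faces).
Total distinct faces = 33

33


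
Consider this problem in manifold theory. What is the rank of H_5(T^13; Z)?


By the Kunneth formula, b_k(T^n) = C(n,k).
b_5(T^13) = C(13,5).
C(13,5) = 13!/(5!*8!) = 1287

1287


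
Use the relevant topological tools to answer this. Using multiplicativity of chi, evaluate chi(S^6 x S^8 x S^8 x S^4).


chi is multiplicative: chi(X x Y) = chi(X) chi(Y).
Each even-dim sphere has chi = 2. There are 4 factors.
chi = 2^4 = 16

16


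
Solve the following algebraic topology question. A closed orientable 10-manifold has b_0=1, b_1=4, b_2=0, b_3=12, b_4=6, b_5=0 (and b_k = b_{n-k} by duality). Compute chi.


By Poincare duality b_k = b_{10-k}, so full Betti numbers: b_0=1, b_1=4, b_2=0, b_3=12, b_4=6, b_5=0, b_6=6, b_7=12, b_8=0, b_9=4, b_10=1.
chi = sum (-1)^k b_k = -18

-18


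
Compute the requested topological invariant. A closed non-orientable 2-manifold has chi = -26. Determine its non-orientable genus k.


chi = 2 - k for closed non-orientable surfaces with k crosscaps.
-26 = 2 - k
k = 2 - (-26) = 28

28


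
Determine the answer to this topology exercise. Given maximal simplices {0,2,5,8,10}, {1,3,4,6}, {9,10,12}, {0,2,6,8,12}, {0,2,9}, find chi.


Enumerate all faces; f-vector: f_0=11, f_1=28, f_2=25, f_3=11, f_4=2.
chi = sum (-1)^k f_k = -1

-1


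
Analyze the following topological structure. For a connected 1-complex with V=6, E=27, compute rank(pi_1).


For a connected graph: rank(pi_1) = b_1 = E - V + 1 = 1 - chi.
chi = V - E = 6 - 27 = -21.
rank = 1 - (-21) = 27 - 6 + 1 = 22

22


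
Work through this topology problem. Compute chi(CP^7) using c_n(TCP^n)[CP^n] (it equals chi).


For any closed oriented manifold, <e(TM),[M]> = chi(M).
chi(CP^7) = 7+1 = 8

8


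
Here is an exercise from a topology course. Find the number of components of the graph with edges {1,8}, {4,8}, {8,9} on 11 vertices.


Run DFS/union-find over 11 vertices.
V = 11, E = 3.
Number of components = 8

8


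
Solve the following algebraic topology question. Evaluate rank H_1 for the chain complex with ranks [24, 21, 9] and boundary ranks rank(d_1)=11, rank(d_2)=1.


rank H_k = rank(ker d_k) - rank(im d_{k+1}).
rank(ker d_1) = rank(C_1) - rank(d_1) = 21 - 11 = 10.
rank(im d_{1+1}) = 1.
rank H_1 = 10 - 1 = 9

9


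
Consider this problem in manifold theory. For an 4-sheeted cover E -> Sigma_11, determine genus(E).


For an n-sheeted cover: chi(E) = n * chi(B).
chi(Sigma_11) = 2 - 2*11 = -20.
chi(E) = 4 * (-20) = -80.
genus(E) = (2 - chi(E))/2 = (2 - (-80))/2 = 82/2 = 41

41


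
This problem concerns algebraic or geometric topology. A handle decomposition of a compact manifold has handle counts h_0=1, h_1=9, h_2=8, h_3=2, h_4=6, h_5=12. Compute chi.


Handles of index k contribute (-1)^k to chi (same as CW cells).
chi = (1) + (-9) + (8) + (-2) + (6) + (-12) = -8

-8


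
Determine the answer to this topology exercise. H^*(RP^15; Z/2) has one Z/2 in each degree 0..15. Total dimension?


H^k(RP^15; Z/2) = Z/2 for each 0 <= k <= 15.
Total dimension = 15 + 1 = 16

16


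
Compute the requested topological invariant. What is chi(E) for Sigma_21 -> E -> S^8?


chi(S^8) = 2 (n even), chi(Sigma_21) = 2 - 2*21 = -40.
chi(E) = 2 * (-40) = -80

-80


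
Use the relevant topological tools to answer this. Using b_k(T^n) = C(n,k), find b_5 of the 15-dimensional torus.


By the Kunneth formula, b_k(T^n) = C(n,k).
b_5(T^15) = C(15,5).
C(15,5) = 15!/(5!*10!) = 3003

3003


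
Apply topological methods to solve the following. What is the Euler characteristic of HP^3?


HP^3 has one cell in each dimension 0, 4, ..., 4*3 (3+1 cells, all even-dim).
chi = 3 + 1 = 4

4


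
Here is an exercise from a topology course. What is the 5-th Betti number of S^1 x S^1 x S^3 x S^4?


Each S^d has Poincare polynomial 1 + t^d.
The product S^1 x S^1 x S^3 x S^4 has Poincare polynomial prod(1+t^d_i).
Expanding: b_0=1, b_1=2, b_2=1, b_3=1, b_4=3, b_5=3, b_6=1, b_7=1, b_8=2, b_9=1.
b_5 = 3

3


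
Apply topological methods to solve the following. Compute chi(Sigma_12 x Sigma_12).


chi(Sigma_12) = 2 - 2*12 = -22
chi(Sigma_12) = 2 - 2*12 = -22
chi(product) = (-22) * (-22) = 484

484


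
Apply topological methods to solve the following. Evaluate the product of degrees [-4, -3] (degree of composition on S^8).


Degree is multiplicative: deg(composition) = product of degrees.
= (-4) * (-3) = 12

12


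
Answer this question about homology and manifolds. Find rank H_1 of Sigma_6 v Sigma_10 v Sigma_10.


For a wedge X v Y: reduced H_k(X v Y) = H_k(X) + H_k(Y).
Each Sigma_g contributes b_1 = 2g.
b_1 = 12 + 20 + 20 = 52

52


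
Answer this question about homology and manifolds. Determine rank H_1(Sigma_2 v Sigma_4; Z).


For a wedge: H_1(A v B) = H_1(A) + H_1(B).
b_1(Sigma_2) = 4, b_1(Sigma_4) = 8.
b_1 = 4 + 8 = 12

12


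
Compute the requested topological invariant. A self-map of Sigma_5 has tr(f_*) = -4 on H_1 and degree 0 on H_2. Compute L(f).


L(f) = tr(f_0*) - tr(f_1*) + tr(f_2*).
= 1 - (-4) + (0)
= 5

5


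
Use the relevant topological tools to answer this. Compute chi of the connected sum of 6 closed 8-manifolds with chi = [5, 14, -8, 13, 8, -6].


For n-manifolds: chi(A#B) = chi(A) + chi(B) - chi(S^8).
chi(S^8) = 1 + (-1)^8 = 2.
chi(#) = (sum chi_i) - (6-1)*chi(S^8) = 26 - 5*2 = 16

16


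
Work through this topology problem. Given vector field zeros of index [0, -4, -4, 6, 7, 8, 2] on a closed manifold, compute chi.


Poincare-Hopf: chi(M) = sum of indices of zeros.
chi = (0) + (-4) + (-4) + (6) + (7) + (8) + (2) = 15

15


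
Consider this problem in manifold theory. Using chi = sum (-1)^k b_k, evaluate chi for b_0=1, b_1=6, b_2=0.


chi = sum_k (-1)^k b_k.
= (1) + (-6) + (0)
= -5

-5


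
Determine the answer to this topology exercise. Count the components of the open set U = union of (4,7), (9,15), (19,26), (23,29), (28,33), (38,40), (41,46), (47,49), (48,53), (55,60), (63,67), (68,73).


Sort and merge overlapping open intervals.
Merged: (4,7), (9,15), (19,33), (38,40), (41,46), (47,53), (55,60), (63,67), (68,73).
Number of components = 9

9


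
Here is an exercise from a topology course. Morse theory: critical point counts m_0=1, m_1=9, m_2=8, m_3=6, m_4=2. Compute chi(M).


Morse theory: chi(M) = sum_k (-1)^k m_k where m_k = #(index-k critical points).
= (1) + (-9) + (8) + (-6) + (2) = -4

-4


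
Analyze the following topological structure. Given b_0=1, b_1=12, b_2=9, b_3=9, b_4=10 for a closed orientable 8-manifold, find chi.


By Poincare duality b_k = b_{8-k}, so full Betti numbers: b_0=1, b_1=12, b_2=9, b_3=9, b_4=10, b_5=9, b_6=9, b_7=12, b_8=1.
chi = sum (-1)^k b_k = -12

-12


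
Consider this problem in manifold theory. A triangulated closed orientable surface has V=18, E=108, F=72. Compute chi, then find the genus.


chi = V - E + F = 18 - 108 + 72 = -18
For orientable closed surface: chi = 2 - 2g, so g = (2 - chi)/2.
g = (2 - (-18)) / 2 = 20 / 2 = 10

10


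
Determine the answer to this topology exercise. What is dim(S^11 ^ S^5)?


S^m ^ S^n = S^{m+n}.
k = 11 + 5 = 16

16


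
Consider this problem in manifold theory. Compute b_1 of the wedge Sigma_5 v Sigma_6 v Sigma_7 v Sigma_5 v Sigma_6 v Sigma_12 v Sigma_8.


For a wedge X v Y: reduced H_k(X v Y) = H_k(X) + H_k(Y).
Each Sigma_g contributes b_1 = 2g.
b_1 = 10 + 12 + 14 + 10 + 12 + 24 + 16 = 98

98


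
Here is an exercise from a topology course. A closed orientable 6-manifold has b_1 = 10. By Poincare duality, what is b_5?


Poincare duality for closed orientable n-manifolds: b_k = b_{n-k}.
Here n = 6, so b_5 = b_1 = 10

10


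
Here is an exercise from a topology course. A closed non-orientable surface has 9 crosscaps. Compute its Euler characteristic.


For a non-orientable closed surface with k crosscaps: chi = 2 - k.
Here k = 9.
chi = 2 - 9 = -7

-7


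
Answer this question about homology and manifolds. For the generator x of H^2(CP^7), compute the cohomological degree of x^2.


|x| = 2 in H^*(CP^n).
|x^2| = 2 * |x| = 2 * 2 = 4

4


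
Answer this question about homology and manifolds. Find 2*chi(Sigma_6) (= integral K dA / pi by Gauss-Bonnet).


Gauss-Bonnet: integral K dA = 2*pi*chi(M).
chi(Sigma_6) = 2 - 2*6 = -10.
(integral K dA)/pi = 2*chi = 2*(-10) = -20

-20


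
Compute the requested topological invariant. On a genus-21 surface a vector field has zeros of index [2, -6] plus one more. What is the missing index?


Poincare-Hopf: sum of indices = chi(M).
chi(Sigma_21) = 2 - 2*21 = -40.
Sum of known indices = -4.
x = chi - (sum known) = -40 - (-4) = -36

-36


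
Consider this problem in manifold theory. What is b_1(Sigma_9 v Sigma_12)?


For a wedge: H_1(A v B) = H_1(A) + H_1(B).
b_1(Sigma_9) = 18, b_1(Sigma_12) = 24.
b_1 = 18 + 24 = 42

42


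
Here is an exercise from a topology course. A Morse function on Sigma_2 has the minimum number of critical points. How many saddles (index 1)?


A perfect Morse function has m_k = b_k.
For Sigma_2: b_0=1, b_1=2g=4, b_2=1.
Saddles m_1 = 2g = 4

4


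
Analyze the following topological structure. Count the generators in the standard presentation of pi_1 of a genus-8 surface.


Standard presentation: pi_1(Sigma_g) = <a_1,b_1,...,a_g,b_g | [a_1,b_1]...[a_g,b_g] = 1>.
Number of generators = 2g = 2*8 = 16

16


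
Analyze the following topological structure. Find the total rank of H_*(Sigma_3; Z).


For Sigma_3: b_0 = 1, b_1 = 2g = 6, b_2 = 1.
Total = 1 + 6 + 1 = 8

8


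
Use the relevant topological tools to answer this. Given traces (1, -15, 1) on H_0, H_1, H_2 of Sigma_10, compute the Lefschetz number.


L(f) = tr(f_0*) - tr(f_1*) + tr(f_2*).
= 1 - (-15) + (1)
= 17

17


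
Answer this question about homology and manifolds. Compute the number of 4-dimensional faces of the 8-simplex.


Delta^8 has 8+1 vertices. A 4-face is a choice of 4+1 vertices.
f_4 = C(8+1, 4+1) = C(9,5) = 126

126


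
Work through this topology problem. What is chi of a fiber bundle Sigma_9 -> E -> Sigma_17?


For a fiber bundle F -> E -> B (with CW structure): chi(E) = chi(B) * chi(F).
chi(Sigma_17) = -32, chi(Sigma_9) = -16.
chi(E) = (-32) * (-16) = 512

512


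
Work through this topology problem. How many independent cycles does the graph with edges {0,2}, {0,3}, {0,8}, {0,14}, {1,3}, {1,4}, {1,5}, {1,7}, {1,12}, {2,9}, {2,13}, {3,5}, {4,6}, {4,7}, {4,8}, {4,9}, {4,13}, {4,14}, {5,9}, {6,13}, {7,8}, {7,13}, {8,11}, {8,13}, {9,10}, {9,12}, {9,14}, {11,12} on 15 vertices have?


b_1 = E - V + (number of components).
E = 28, V = 15, components = 1.
b_1 = 28 - 15 + 1 = 14

14


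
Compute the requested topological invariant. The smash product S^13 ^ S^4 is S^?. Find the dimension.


S^m ^ S^n = S^{m+n}.
k = 13 + 4 = 17

17


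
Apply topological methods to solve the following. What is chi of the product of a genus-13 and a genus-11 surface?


chi(Sigma_13) = 2 - 2*13 = -24
chi(Sigma_11) = 2 - 2*11 = -20
chi(product) = (-24) * (-20) = 480

480


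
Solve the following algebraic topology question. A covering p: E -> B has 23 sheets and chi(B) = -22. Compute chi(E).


For a finite covering: chi(E) = (number of sheets) * chi(B).
chi(E) = 23 * (-22) = -506

-506


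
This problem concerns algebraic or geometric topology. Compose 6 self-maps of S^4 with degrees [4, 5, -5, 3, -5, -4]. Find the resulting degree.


Degree is multiplicative: deg(composition) = product of degrees.
= (4) * (5) * (-5) * (3) * (-5) * (-4) = -6000

-6000


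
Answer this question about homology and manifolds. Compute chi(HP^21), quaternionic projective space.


HP^21 has one cell in each dimension 0, 4, ..., 4*21 (21+1 cells, all even-dim).
chi = 21 + 1 = 22

22


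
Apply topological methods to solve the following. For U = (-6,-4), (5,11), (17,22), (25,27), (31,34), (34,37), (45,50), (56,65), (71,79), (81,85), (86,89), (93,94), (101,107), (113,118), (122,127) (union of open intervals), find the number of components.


Sort and merge overlapping open intervals.
Merged: (-6,-4), (5,11), (17,22), (25,27), (31,34), (34,37), (45,50), (56,65), (71,79), (81,85), (86,89), (93,94), (101,107), (113,118), (122,127).
Number of components = 15

15


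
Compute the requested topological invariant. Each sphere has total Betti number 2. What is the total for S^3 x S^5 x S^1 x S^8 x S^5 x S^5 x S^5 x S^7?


Total Betti number is multiplicative under products.
Each S^d (d>=1) has total Betti number 2.
There are 8 sphere factors.
Total = 2^8 = 256

256


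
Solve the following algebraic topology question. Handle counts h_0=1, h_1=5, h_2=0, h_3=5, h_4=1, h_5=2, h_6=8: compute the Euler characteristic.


Handles of index k contribute (-1)^k to chi (same as CW cells).
chi = (1) + (-5) + (0) + (-5) + (1) + (-2) + (8) = -2

-2


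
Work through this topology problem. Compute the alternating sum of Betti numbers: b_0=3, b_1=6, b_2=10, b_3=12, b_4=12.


chi = sum_k (-1)^k b_k.
= (3) + (-6) + (10) + (-12) + (12)
= 7

7


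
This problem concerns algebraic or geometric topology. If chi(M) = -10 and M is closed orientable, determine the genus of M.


chi = 2 - 2g for closed orientable surfaces.
-10 = 2 - 2g
2g = 2 - (-10) = 12
g = 6

6


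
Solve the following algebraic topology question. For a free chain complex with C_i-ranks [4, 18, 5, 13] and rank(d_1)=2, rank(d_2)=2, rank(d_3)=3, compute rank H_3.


rank H_k = rank(ker d_k) - rank(im d_{k+1}).
rank(ker d_3) = rank(C_3) - rank(d_3) = 13 - 3 = 10.
rank(im d_{3+1}) = 0.
rank H_3 = 10 - 0 = 10

10


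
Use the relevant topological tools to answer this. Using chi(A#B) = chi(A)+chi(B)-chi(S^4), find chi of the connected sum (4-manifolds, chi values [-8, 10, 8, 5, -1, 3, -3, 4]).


For n-manifolds: chi(A#B) = chi(A) + chi(B) - chi(S^4).
chi(S^4) = 1 + (-1)^4 = 2.
chi(#) = (sum chi_i) - (8-1)*chi(S^4) = 18 - 7*2 = 4

4


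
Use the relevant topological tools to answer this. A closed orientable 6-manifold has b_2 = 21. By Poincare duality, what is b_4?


Poincare duality for closed orientable n-manifolds: b_k = b_{n-k}.
Here n = 6, so b_4 = b_2 = 21

21


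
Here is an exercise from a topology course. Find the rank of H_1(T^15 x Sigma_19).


pi_1(A x B) = pi_1(A) x pi_1(B); rank of abelianization = b_1.
b_1(T^15) = 15, b_1(Sigma_19) = 2*19 = 38.
b_1(product) = 15 + 38 = 53

53


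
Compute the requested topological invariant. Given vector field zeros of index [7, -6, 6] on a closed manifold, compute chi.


Poincare-Hopf: chi(M) = sum of indices of zeros.
chi = (7) + (-6) + (6) = 7

7


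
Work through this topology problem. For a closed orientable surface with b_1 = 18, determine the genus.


For a closed orientable surface: b_1 = 2g.
18 = 2g
g = 18 / 2 = 9

9


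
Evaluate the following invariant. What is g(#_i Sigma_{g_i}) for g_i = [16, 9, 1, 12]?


Genus is additive under connected sum of orientable surfaces.
g = 16 + 9 + 1 + 12 = 38

38


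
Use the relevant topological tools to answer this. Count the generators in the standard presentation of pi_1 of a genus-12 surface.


Standard presentation: pi_1(Sigma_g) = <a_1,b_1,...,a_g,b_g | [a_1,b_1]...[a_g,b_g] = 1>.
Number of generators = 2g = 2*12 = 24

24


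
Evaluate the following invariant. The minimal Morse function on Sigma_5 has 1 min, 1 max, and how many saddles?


A perfect Morse function has m_k = b_k.
For Sigma_5: b_0=1, b_1=2g=10, b_2=1.
Saddles m_1 = 2g = 10

10


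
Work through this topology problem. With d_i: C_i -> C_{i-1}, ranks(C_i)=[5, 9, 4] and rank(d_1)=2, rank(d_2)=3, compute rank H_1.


rank H_k = rank(ker d_k) - rank(im d_{k+1}).
rank(ker d_1) = rank(C_1) - rank(d_1) = 9 - 2 = 7.
rank(im d_{1+1}) = 3.
rank H_1 = 7 - 3 = 4

4


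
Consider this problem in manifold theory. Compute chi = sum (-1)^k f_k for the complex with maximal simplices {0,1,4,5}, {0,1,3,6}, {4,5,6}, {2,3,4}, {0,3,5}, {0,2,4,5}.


Enumerate all faces; f-vector: f_0=7, f_1=19, f_2=14, f_3=3.
chi = sum (-1)^k f_k = -1

-1


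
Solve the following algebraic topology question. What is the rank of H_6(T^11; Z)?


By the Kunneth formula, b_k(T^n) = C(n,k).
b_6(T^11) = C(11,6).
C(11,6) = 11!/(6!*5!) = 462

462


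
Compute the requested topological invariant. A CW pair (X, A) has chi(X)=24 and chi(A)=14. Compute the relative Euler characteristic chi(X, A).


Relative Euler characteristic: chi(X, A) = chi(X) - chi(A).
= 24 - (14) = 10

10


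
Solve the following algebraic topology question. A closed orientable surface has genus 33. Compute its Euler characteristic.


For a closed orientable surface of genus g: chi = 2 - 2g.
Here g = 33.
chi = 2 - 2*33 = 2 - 66 = -64

-64


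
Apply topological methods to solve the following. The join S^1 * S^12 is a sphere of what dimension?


Join of spheres: S^m * S^n = S^{m+n+1}.
dim = 1 + 12 + 1 = 14

14


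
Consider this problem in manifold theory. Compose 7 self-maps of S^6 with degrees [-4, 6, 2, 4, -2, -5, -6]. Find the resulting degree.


Degree is multiplicative: deg(composition) = product of degrees.
= (-4) * (6) * (2) * (4) * (-2) * (-5) * (-6) = 11520

11520


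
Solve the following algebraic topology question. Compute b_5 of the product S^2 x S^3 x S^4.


Each S^d has Poincare polynomial 1 + t^d.
The product S^2 x S^3 x S^4 has Poincare polynomial prod(1+t^d_i).
Expanding: b_0=1, b_2=1, b_3=1, b_4=1, b_5=1, b_6=1, b_7=1, b_9=1.
b_5 = 1

1


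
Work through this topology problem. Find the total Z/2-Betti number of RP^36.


H^k(RP^36; Z/2) = Z/2 for each 0 <= k <= 36.
Total dimension = 36 + 1 = 37

37


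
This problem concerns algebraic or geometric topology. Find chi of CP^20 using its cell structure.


CP^20 has one cell in each even dimension 0, 2, ..., 2*20 (20+1 cells total).
All cells are even-dimensional, so chi = number of cells.
chi = 20 + 1 = 21

21


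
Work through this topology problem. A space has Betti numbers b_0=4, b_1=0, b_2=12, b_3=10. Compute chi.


chi = sum_k (-1)^k b_k.
= (4) + (0) + (12) + (-10)
= 6

6


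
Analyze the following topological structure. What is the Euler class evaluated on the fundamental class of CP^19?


For any closed oriented manifold, <e(TM),[M]> = chi(M).
chi(CP^19) = 19+1 = 20

20


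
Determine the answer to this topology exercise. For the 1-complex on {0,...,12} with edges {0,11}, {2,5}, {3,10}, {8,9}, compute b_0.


Run DFS/union-find over 13 vertices.
V = 13, E = 4.
Number of components = 9

9


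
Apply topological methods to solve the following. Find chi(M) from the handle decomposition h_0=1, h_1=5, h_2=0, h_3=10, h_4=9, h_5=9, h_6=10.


Handles of index k contribute (-1)^k to chi (same as CW cells).
chi = (1) + (-5) + (0) + (-10) + (9) + (-9) + (10) = -4

-4


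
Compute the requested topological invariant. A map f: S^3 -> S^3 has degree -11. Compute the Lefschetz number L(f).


On S^3: L(f) = tr(f_0*) + (-1)^3 tr(f_3*) = 1 + (-1)^3 * deg(f).
L(f) = 1 + (-1)^3 * -11 = 1 + 11 = 12

12


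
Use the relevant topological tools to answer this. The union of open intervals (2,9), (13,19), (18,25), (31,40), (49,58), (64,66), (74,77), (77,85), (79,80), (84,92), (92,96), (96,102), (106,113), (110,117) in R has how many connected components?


Sort and merge overlapping open intervals.
Merged: (2,9), (13,25), (31,40), (49,58), (64,66), (74,77), (77,92), (92,96), (96,102), (106,117).
Number of components = 10

10


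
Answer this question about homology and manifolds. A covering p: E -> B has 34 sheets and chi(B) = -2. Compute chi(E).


For a finite covering: chi(E) = (number of sheets) * chi(B).
chi(E) = 34 * (-2) = -68

-68


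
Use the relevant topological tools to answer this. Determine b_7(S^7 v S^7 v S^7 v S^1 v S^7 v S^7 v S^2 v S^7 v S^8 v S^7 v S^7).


For a wedge of spheres, H_k (k>0) is free on one generator per sphere of dimension k.
Spheres of dimension 7: count = 8.
b_7 = 8

8


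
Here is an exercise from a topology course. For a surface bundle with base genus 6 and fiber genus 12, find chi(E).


For a fiber bundle F -> E -> B (with CW structure): chi(E) = chi(B) * chi(F).
chi(Sigma_6) = -10, chi(Sigma_12) = -22.
chi(E) = (-10) * (-22) = 220

220


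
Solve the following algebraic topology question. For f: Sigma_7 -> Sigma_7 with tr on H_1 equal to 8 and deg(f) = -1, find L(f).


L(f) = tr(f_0*) - tr(f_1*) + tr(f_2*).
= 1 - (8) + (-1)
= -8

-8


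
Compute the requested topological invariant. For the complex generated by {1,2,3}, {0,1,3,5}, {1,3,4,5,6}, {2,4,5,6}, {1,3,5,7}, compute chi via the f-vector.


Enumerate all faces; f-vector: f_0=8, f_1=21, f_2=20, f_3=8, f_4=1.
chi = sum (-1)^k f_k = 0

0


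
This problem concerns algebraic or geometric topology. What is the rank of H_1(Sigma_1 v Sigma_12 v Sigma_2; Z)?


For a wedge X v Y: reduced H_k(X v Y) = H_k(X) + H_k(Y).
Each Sigma_g contributes b_1 = 2g.
b_1 = 2 + 24 + 4 = 30

30


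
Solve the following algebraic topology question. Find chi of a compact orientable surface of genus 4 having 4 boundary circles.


For a compact orientable surface with genus g and b boundary components: chi = 2 - 2g - b.
chi = 2 - 2*4 - 4 = 2 - 8 - 4 = -10

-10


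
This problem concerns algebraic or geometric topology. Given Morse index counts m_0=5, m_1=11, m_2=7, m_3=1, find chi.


Morse theory: chi(M) = sum_k (-1)^k m_k where m_k = #(index-k critical points).
= (5) + (-11) + (7) + (-1) = 0

0


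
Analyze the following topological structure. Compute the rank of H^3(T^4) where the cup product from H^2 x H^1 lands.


Cup product: H^p x H^q -> H^{p+q}; here p+q = 2+1 = 3.
rank H^k(T^n) = C(n,k).
C(4,3) = 4

4


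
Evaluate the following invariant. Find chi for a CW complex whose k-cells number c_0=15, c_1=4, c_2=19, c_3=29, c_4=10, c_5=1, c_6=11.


chi = sum_k (-1)^k c_k.
= (-1)^0*15 + (-1)^1*4 + (-1)^2*19 + (-1)^3*29 + (-1)^4*10 + (-1)^5*1 + (-1)^6*11
= (15) + (-4) + (19) + (-29) + (10) + (-1) + (11)
= 21

21


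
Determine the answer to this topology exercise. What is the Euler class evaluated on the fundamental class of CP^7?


For any closed oriented manifold, <e(TM),[M]> = chi(M).
chi(CP^7) = 7+1 = 8

8


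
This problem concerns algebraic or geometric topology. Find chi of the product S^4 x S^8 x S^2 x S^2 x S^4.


chi is multiplicative: chi(X x Y) = chi(X) chi(Y).
Each even-dim sphere has chi = 2. There are 5 factors.
chi = 2^5 = 32

32


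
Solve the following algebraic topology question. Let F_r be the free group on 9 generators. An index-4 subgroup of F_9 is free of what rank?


Nielsen-Schreier: an index-n subgroup of F_r is free of rank 1 + n(r-1).
Equivalently: chi(cover) = n*chi(base); chi(vee_r S^1) = 1 - 9 = -8.
chi(E) = 4*(-8) = -32; rank = 1 - chi(E) = 1 - (-32) = 33.
rank = 1 + 4*(9-1) = 1 + 32 = 33

33


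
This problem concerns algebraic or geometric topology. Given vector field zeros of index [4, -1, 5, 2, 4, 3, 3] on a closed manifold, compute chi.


Poincare-Hopf: chi(M) = sum of indices of zeros.
chi = (4) + (-1) + (5) + (2) + (4) + (3) + (3) = 20

20


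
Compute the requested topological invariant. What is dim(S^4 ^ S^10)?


S^m ^ S^n = S^{m+n}.
k = 4 + 10 = 14

14


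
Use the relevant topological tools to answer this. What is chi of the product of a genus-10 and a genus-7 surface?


chi(Sigma_10) = 2 - 2*10 = -18
chi(Sigma_7) = 2 - 2*7 = -12
chi(product) = (-18) * (-12) = 216

216


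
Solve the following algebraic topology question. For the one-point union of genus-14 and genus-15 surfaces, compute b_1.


For a wedge: H_1(A v B) = H_1(A) + H_1(B).
b_1(Sigma_14) = 28, b_1(Sigma_15) = 30.
b_1 = 28 + 30 = 58

58


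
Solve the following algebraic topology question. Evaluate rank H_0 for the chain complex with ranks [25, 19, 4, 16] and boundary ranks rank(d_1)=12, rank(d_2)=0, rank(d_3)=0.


rank H_k = rank(ker d_k) - rank(im d_{k+1}).
rank(ker d_0) = rank(C_0) - rank(d_0) = 25 - 0 = 25.
rank(im d_{0+1}) = 12.
rank H_0 = 25 - 12 = 13

13


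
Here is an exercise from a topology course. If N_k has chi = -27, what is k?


chi = 2 - k for closed non-orientable surfaces with k crosscaps.
-27 = 2 - k
k = 2 - (-27) = 29

29


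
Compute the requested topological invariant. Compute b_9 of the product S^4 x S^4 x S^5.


Each S^d has Poincare polynomial 1 + t^d.
The product S^4 x S^4 x S^5 has Poincare polynomial prod(1+t^d_i).
Expanding: b_0=1, b_4=2, b_5=1, b_8=1, b_9=2, b_13=1.
b_9 = 2

2


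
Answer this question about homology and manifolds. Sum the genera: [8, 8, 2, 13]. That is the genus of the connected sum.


Genus is additive under connected sum of orientable surfaces.
g = 8 + 8 + 2 + 13 = 31

31


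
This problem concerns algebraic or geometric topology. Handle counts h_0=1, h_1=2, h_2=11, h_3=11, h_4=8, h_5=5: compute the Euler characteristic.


Handles of index k contribute (-1)^k to chi (same as CW cells).
chi = (1) + (-2) + (11) + (-11) + (8) + (-5) = 2

2


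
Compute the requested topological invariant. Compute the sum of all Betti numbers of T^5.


b_k(T^5) = C(5,k), so the sum over k is sum_k C(5,k) = 2^5.
Total = 2^5 = 32

32


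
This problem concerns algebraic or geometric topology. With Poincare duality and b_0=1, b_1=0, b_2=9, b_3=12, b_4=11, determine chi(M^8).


By Poincare duality b_k = b_{8-k}, so full Betti numbers: b_0=1, b_1=0, b_2=9, b_3=12, b_4=11, b_5=12, b_6=9, b_7=0, b_8=1.
chi = sum (-1)^k b_k = 7

7


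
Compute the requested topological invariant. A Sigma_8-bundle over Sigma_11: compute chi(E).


For a fiber bundle F -> E -> B (with CW structure): chi(E) = chi(B) * chi(F).
chi(Sigma_11) = -20, chi(Sigma_8) = -14.
chi(E) = (-20) * (-14) = 280

280


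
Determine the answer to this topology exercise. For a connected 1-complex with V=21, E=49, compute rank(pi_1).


For a connected graph: rank(pi_1) = b_1 = E - V + 1 = 1 - chi.
chi = V - E = 21 - 49 = -28.
rank = 1 - (-28) = 49 - 21 + 1 = 29

29


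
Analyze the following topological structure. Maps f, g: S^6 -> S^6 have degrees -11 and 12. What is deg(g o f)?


Degree is multiplicative under composition: deg(g o f) = deg(g) * deg(f).
= 12 * -11 = -132

-132
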